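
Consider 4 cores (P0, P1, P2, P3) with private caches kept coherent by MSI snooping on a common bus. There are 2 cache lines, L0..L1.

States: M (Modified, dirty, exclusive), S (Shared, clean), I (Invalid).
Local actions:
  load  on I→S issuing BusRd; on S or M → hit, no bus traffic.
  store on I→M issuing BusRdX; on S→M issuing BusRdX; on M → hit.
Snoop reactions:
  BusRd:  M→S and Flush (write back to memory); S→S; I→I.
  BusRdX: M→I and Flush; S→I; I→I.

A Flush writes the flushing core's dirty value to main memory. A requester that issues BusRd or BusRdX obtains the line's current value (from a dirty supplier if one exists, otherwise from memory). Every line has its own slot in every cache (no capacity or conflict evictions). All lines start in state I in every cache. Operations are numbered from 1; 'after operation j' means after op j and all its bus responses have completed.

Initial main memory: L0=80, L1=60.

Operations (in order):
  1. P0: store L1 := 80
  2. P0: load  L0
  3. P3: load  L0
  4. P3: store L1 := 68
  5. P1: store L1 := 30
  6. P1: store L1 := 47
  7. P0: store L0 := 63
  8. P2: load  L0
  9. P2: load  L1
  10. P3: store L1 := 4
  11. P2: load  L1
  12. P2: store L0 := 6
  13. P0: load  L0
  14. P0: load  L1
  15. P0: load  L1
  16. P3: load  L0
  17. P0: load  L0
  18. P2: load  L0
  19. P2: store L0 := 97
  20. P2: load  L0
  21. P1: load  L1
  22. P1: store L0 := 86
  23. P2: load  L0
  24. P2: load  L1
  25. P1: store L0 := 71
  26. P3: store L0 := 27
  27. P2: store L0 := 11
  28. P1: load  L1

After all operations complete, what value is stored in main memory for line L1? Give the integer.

[1] P0: store L1 := 80 | P0:M(80), P1:I, P2:I, P3:I | bus: BusRdX
[2] P0: load  L0 | P0:S(80), P1:I, P2:I, P3:I | bus: BusRd
[3] P3: load  L0 | P0:S(80), P1:I, P2:I, P3:S(80) | bus: BusRd
[4] P3: store L1 := 68 | P0:I, P1:I, P2:I, P3:M(68) | bus: BusRdX,Flush
[5] P1: store L1 := 30 | P0:I, P1:M(30), P2:I, P3:I | bus: BusRdX,Flush
[6] P1: store L1 := 47 | P0:I, P1:M(47), P2:I, P3:I | bus: none
[7] P0: store L0 := 63 | P0:M(63), P1:I, P2:I, P3:I | bus: BusRdX
[8] P2: load  L0 | P0:S(63), P1:I, P2:S(63), P3:I | bus: BusRd,Flush
[9] P2: load  L1 | P0:I, P1:S(47), P2:S(47), P3:I | bus: BusRd,Flush
[10] P3: store L1 := 4 | P0:I, P1:I, P2:I, P3:M(4) | bus: BusRdX
[11] P2: load  L1 | P0:I, P1:I, P2:S(4), P3:S(4) | bus: BusRd,Flush
[12] P2: store L0 := 6 | P0:I, P1:I, P2:M(6), P3:I | bus: BusRdX
[13] P0: load  L0 | P0:S(6), P1:I, P2:S(6), P3:I | bus: BusRd,Flush
[14] P0: load  L1 | P0:S(4), P1:I, P2:S(4), P3:S(4) | bus: BusRd
[15] P0: load  L1 | P0:S(4), P1:I, P2:S(4), P3:S(4) | bus: none
[16] P3: load  L0 | P0:S(6), P1:I, P2:S(6), P3:S(6) | bus: BusRd
[17] P0: load  L0 | P0:S(6), P1:I, P2:S(6), P3:S(6) | bus: none
[18] P2: load  L0 | P0:S(6), P1:I, P2:S(6), P3:S(6) | bus: none
[19] P2: store L0 := 97 | P0:I, P1:I, P2:M(97), P3:I | bus: BusRdX
[20] P2: load  L0 | P0:I, P1:I, P2:M(97), P3:I | bus: none
[21] P1: load  L1 | P0:S(4), P1:S(4), P2:S(4), P3:S(4) | bus: BusRd
[22] P1: store L0 := 86 | P0:I, P1:M(86), P2:I, P3:I | bus: BusRdX,Flush
[23] P2: load  L0 | P0:I, P1:S(86), P2:S(86), P3:I | bus: BusRd,Flush
[24] P2: load  L1 | P0:S(4), P1:S(4), P2:S(4), P3:S(4) | bus: none
[25] P1: store L0 := 71 | P0:I, P1:M(71), P2:I, P3:I | bus: BusRdX
[26] P3: store L0 := 27 | P0:I, P1:I, P2:I, P3:M(27) | bus: BusRdX,Flush
[27] P2: store L0 := 11 | P0:I, P1:I, P2:M(11), P3:I | bus: BusRdX,Flush
[28] P1: load  L1 | P0:S(4), P1:S(4), P2:S(4), P3:S(4) | bus: none

memory[L1] = 4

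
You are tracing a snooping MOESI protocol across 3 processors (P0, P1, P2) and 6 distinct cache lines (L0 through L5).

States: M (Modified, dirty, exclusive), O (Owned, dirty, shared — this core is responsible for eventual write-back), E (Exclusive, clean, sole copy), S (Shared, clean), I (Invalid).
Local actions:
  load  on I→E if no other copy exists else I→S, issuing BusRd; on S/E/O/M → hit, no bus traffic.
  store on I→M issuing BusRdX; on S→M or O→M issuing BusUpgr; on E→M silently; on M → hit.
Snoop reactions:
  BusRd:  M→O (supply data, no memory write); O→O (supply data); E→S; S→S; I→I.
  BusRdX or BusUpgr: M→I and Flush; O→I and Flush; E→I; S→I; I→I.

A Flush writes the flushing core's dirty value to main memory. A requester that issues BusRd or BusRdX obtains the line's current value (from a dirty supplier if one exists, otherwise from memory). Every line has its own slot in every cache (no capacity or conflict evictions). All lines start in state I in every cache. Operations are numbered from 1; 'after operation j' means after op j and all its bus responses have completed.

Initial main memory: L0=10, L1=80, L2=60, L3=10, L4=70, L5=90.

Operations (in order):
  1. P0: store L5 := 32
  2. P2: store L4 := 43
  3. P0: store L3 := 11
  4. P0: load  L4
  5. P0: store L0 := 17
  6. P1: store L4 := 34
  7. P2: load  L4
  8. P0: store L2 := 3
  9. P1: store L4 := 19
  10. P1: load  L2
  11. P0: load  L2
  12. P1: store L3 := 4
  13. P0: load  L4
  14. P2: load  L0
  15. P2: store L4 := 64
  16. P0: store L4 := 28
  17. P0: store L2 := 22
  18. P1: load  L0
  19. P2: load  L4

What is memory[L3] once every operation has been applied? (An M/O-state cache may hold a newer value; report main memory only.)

memory[L3] = 11

[1] P0: store L5 := 32 | P0:M(32), P1:I, P2:I | bus: BusRdX
[2] P2: store L4 := 43 | P0:I, P1:I, P2:M(43) | bus: BusRdX
[3] P0: store L3 := 11 | P0:M(11), P1:I, P2:I | bus: BusRdX
[4] P0: load  L4 | P0:S(43), P1:I, P2:O(43) | bus: BusRd
[5] P0: store L0 := 17 | P0:M(17), P1:I, P2:I | bus: BusRdX
[6] P1: store L4 := 34 | P0:I, P1:M(34), P2:I | bus: BusRdX,Flush
[7] P2: load  L4 | P0:I, P1:O(34), P2:S(34) | bus: BusRd
[8] P0: store L2 := 3 | P0:M(3), P1:I, P2:I | bus: BusRdX
[9] P1: store L4 := 19 | P0:I, P1:M(19), P2:I | bus: BusUpgr
[10] P1: load  L2 | P0:O(3), P1:S(3), P2:I | bus: BusRd
[11] P0: load  L2 | P0:O(3), P1:S(3), P2:I | bus: none
[12] P1: store L3 := 4 | P0:I, P1:M(4), P2:I | bus: BusRdX,Flush
[13] P0: load  L4 | P0:S(19), P1:O(19), P2:I | bus: BusRd
[14] P2: load  L0 | P0:O(17), P1:I, P2:S(17) | bus: BusRd
[15] P2: store L4 := 64 | P0:I, P1:I, P2:M(64) | bus: BusRdX,Flush
[16] P0: store L4 := 28 | P0:M(28), P1:I, P2:I | bus: BusRdX,Flush
[17] P0: store L2 := 22 | P0:M(22), P1:I, P2:I | bus: BusUpgr
[18] P1: load  L0 | P0:O(17), P1:S(17), P2:S(17) | bus: BusRd
[19] P2: load  L4 | P0:O(28), P1:I, P2:S(28) | bus: BusRd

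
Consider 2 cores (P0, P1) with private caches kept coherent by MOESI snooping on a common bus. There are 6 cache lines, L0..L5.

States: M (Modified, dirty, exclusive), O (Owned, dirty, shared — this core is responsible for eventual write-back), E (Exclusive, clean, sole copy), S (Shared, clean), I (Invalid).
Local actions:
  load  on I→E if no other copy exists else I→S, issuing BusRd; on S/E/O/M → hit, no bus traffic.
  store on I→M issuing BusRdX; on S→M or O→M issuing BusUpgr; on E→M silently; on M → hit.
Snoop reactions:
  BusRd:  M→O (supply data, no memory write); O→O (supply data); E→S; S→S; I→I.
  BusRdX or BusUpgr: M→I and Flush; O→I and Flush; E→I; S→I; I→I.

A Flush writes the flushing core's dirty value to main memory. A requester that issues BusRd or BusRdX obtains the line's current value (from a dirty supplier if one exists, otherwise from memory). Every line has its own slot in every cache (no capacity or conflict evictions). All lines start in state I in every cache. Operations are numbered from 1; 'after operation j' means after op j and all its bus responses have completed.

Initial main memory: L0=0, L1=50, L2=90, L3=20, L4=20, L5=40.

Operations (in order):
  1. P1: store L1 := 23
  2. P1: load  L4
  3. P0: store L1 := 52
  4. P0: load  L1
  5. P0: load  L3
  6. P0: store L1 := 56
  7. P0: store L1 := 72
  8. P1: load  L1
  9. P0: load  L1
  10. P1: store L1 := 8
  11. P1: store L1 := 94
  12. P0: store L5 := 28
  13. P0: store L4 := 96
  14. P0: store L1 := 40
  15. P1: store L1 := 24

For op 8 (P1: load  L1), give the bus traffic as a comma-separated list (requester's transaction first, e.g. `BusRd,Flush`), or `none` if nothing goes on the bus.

step 1: P1: store L1 := 23  ⟶  IM  (L1)  txn=BusRdX  M[L1]=50
step 2: P1: load  L4  ⟶  IE  (L4)  txn=BusRd  M[L4]=20
step 3: P0: store L1 := 52  ⟶  MI  (L1)  txn=BusRdX+Flush  M[L1]=23
step 4: P0: load  L1  ⟶  MI  (L1)  txn=∅  M[L1]=23
step 5: P0: load  L3  ⟶  EI  (L3)  txn=BusRd  M[L3]=20
step 6: P0: store L1 := 56  ⟶  MI  (L1)  txn=∅  M[L1]=23
step 7: P0: store L1 := 72  ⟶  MI  (L1)  txn=∅  M[L1]=23
step 8: P1: load  L1  ⟶  OS  (L1)  txn=BusRd  M[L1]=23
step 9: P0: load  L1  ⟶  OS  (L1)  txn=∅  M[L1]=23
step 10: P1: store L1 := 8  ⟶  IM  (L1)  txn=BusUpgr+Flush  M[L1]=72
step 11: P1: store L1 := 94  ⟶  IM  (L1)  txn=∅  M[L1]=72
step 12: P0: store L5 := 28  ⟶  MI  (L5)  txn=BusRdX  M[L5]=40
step 13: P0: store L4 := 96  ⟶  MI  (L4)  txn=BusRdX  M[L4]=20
step 14: P0: store L1 := 40  ⟶  MI  (L1)  txn=BusRdX+Flush  M[L1]=94
step 15: P1: store L1 := 24  ⟶  IM  (L1)  txn=BusRdX+Flush  M[L1]=40

bus = BusRd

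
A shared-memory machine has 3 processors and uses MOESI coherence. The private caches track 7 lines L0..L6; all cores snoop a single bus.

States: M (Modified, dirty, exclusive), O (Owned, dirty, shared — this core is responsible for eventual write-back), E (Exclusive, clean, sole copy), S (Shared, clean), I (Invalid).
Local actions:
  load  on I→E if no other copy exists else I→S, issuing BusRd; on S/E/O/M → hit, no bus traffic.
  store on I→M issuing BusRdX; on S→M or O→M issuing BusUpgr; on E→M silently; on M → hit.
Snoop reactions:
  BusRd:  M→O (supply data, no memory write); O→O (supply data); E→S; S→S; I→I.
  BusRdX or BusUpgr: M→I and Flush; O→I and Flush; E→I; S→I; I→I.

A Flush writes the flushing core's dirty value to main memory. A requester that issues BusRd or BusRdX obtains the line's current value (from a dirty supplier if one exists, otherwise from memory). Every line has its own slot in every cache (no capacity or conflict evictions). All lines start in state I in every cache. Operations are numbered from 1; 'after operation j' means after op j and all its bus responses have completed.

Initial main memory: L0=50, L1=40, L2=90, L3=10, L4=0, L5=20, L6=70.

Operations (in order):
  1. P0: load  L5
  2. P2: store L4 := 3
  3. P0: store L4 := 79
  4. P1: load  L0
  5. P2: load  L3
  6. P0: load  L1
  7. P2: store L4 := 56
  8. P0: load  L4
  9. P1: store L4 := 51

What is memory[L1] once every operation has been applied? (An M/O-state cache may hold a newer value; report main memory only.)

  op1 P0: load  L5 → E/I/I on L5; bus BusRd; mem=20
  op2 P2: store L4 := 3 → I/I/M on L4; bus BusRdX; mem=0
  op3 P0: store L4 := 79 → M/I/I on L4; bus BusRdX Flush; mem=3
  op4 P1: load  L0 → I/E/I on L0; bus BusRd; mem=50
  op5 P2: load  L3 → I/I/E on L3; bus BusRd; mem=10
  op6 P0: load  L1 → E/I/I on L1; bus BusRd; mem=40
  op7 P2: store L4 := 56 → I/I/M on L4; bus BusRdX Flush; mem=79
  op8 P0: load  L4 → S/I/O on L4; bus BusRd; mem=79
  op9 P1: store L4 := 51 → I/M/I on L4; bus BusRdX Flush; mem=56

memory[L1] = 40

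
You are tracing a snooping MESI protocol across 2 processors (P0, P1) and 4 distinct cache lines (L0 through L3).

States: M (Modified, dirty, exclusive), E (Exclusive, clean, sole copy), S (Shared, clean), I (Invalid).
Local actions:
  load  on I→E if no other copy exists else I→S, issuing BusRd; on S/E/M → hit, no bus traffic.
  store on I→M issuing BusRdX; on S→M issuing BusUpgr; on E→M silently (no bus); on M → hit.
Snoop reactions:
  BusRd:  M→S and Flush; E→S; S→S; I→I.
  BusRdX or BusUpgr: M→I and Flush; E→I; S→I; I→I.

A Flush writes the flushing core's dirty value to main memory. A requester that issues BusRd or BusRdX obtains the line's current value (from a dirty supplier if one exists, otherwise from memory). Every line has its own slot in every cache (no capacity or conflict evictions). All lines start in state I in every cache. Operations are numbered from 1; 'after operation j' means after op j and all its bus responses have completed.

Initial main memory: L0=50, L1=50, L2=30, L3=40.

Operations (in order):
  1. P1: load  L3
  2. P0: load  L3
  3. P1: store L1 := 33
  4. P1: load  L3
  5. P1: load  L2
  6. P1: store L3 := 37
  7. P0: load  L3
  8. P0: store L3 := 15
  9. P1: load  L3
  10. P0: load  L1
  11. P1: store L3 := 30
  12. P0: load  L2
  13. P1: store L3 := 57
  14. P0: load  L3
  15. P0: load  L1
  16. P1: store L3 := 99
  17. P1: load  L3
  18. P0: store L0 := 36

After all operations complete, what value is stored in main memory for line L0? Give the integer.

memory[L0] = 50

[1] P1: load  L3 | P0:I, P1:E(40) | bus: BusRd
[2] P0: load  L3 | P0:S(40), P1:S(40) | bus: BusRd
[3] P1: store L1 := 33 | P0:I, P1:M(33) | bus: BusRdX
[4] P1: load  L3 | P0:S(40), P1:S(40) | bus: none
[5] P1: load  L2 | P0:I, P1:E(30) | bus: BusRd
[6] P1: store L3 := 37 | P0:I, P1:M(37) | bus: BusUpgr
[7] P0: load  L3 | P0:S(37), P1:S(37) | bus: BusRd,Flush
[8] P0: store L3 := 15 | P0:M(15), P1:I | bus: BusUpgr
[9] P1: load  L3 | P0:S(15), P1:S(15) | bus: BusRd,Flush
[10] P0: load  L1 | P0:S(33), P1:S(33) | bus: BusRd,Flush
[11] P1: store L3 := 30 | P0:I, P1:M(30) | bus: BusUpgr
[12] P0: load  L2 | P0:S(30), P1:S(30) | bus: BusRd
[13] P1: store L3 := 57 | P0:I, P1:M(57) | bus: none
[14] P0: load  L3 | P0:S(57), P1:S(57) | bus: BusRd,Flush
[15] P0: load  L1 | P0:S(33), P1:S(33) | bus: none
[16] P1: store L3 := 99 | P0:I, P1:M(99) | bus: BusUpgr
[17] P1: load  L3 | P0:I, P1:M(99) | bus: none
[18] P0: store L0 := 36 | P0:M(36), P1:I | bus: BusRdX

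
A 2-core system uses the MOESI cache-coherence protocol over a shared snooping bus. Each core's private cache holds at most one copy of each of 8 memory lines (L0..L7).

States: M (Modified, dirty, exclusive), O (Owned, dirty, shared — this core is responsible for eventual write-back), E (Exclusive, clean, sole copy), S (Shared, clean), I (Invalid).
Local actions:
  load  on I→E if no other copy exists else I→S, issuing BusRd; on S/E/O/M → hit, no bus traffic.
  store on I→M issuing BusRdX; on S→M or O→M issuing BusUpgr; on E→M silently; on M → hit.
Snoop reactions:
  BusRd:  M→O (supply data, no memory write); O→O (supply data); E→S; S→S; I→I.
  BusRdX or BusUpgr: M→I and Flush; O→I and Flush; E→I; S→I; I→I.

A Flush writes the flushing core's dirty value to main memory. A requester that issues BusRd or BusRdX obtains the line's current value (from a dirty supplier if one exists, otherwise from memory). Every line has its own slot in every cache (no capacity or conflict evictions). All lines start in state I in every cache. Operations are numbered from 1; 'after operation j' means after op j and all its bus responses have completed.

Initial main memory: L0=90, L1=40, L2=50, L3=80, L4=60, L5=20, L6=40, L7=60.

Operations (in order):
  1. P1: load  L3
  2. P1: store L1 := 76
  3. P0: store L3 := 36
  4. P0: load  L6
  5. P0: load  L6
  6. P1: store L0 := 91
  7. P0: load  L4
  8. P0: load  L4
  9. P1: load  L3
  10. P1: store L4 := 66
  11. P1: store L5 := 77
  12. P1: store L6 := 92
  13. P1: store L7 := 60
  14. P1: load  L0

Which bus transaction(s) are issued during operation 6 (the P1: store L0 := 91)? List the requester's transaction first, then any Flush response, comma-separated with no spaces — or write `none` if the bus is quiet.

bus = BusRdX

[1] P1: load  L3 | P0:I, P1:E(80) | bus: BusRd
[2] P1: store L1 := 76 | P0:I, P1:M(76) | bus: BusRdX
[3] P0: store L3 := 36 | P0:M(36), P1:I | bus: BusRdX
[4] P0: load  L6 | P0:E(40), P1:I | bus: BusRd
[5] P0: load  L6 | P0:E(40), P1:I | bus: none
[6] P1: store L0 := 91 | P0:I, P1:M(91) | bus: BusRdX
[7] P0: load  L4 | P0:E(60), P1:I | bus: BusRd
[8] P0: load  L4 | P0:E(60), P1:I | bus: none
[9] P1: load  L3 | P0:O(36), P1:S(36) | bus: BusRd
[10] P1: store L4 := 66 | P0:I, P1:M(66) | bus: BusRdX
[11] P1: store L5 := 77 | P0:I, P1:M(77) | bus: BusRdX
[12] P1: store L6 := 92 | P0:I, P1:M(92) | bus: BusRdX
[13] P1: store L7 := 60 | P0:I, P1:M(60) | bus: BusRdX
[14] P1: load  L0 | P0:I, P1:M(91) | bus: none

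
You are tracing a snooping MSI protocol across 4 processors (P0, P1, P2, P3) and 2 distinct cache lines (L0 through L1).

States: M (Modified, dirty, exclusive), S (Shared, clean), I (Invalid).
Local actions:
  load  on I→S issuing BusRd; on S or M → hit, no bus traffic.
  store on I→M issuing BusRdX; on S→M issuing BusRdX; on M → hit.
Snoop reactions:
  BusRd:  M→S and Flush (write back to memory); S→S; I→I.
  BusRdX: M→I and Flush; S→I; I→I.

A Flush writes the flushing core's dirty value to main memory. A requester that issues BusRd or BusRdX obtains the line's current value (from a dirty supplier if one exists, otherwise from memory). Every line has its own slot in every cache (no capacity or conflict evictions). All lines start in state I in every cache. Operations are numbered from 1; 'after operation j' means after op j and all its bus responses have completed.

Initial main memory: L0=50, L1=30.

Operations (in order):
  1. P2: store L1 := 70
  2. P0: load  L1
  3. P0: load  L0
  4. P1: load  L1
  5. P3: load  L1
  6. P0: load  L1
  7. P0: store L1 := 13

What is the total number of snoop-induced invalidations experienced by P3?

invalidations = 1

[1] P2: store L1 := 70 | P0:I, P1:I, P2:M(70), P3:I | bus: BusRdX
[2] P0: load  L1 | P0:S(70), P1:I, P2:S(70), P3:I | bus: BusRd,Flush
[3] P0: load  L0 | P0:S(50), P1:I, P2:I, P3:I | bus: BusRd
[4] P1: load  L1 | P0:S(70), P1:S(70), P2:S(70), P3:I | bus: BusRd
[5] P3: load  L1 | P0:S(70), P1:S(70), P2:S(70), P3:S(70) | bus: BusRd
[6] P0: load  L1 | P0:S(70), P1:S(70), P2:S(70), P3:S(70) | bus: none
[7] P0: store L1 := 13 | P0:M(13), P1:I, P2:I, P3:I | bus: BusRdX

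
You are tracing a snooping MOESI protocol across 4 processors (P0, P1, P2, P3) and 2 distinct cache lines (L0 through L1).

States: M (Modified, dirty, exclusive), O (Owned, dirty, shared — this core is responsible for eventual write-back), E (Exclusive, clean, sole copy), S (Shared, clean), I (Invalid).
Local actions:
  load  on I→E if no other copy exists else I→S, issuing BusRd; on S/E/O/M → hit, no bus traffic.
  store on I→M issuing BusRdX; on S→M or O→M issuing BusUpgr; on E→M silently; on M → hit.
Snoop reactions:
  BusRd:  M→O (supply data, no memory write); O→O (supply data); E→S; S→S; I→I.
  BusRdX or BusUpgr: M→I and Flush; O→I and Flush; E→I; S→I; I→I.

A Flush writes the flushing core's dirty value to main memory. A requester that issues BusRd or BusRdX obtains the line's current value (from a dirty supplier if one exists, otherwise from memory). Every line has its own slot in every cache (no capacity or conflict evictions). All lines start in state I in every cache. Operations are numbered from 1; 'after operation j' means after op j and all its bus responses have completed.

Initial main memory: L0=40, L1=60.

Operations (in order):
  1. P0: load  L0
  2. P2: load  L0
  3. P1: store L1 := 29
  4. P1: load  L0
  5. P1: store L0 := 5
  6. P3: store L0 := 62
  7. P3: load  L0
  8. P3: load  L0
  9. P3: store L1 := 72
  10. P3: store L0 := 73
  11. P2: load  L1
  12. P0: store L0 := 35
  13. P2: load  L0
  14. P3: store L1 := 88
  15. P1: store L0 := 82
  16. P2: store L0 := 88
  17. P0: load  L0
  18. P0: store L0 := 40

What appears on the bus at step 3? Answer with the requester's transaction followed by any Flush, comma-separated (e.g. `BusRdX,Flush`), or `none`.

bus = BusRdX

1. P0: load  L0  bus=[BusRd]  L0: P0=E P1=I P2=I P3=I  mem[L0]=40
2. P2: load  L0  bus=[BusRd]  L0: P0=S P1=I P2=S P3=I  mem[L0]=40
3. P1: store L1 := 29  bus=[BusRdX]  L1: P0=I P1=M P2=I P3=I  mem[L1]=60
4. P1: load  L0  bus=[BusRd]  L0: P0=S P1=S P2=S P3=I  mem[L0]=40
5. P1: store L0 := 5  bus=[BusUpgr]  L0: P0=I P1=M P2=I P3=I  mem[L0]=40
6. P3: store L0 := 62  bus=[BusRdX,Flush]  L0: P0=I P1=I P2=I P3=M  mem[L0]=5
7. P3: load  L0  bus=[-]  L0: P0=I P1=I P2=I P3=M  mem[L0]=5
8. P3: load  L0  bus=[-]  L0: P0=I P1=I P2=I P3=M  mem[L0]=5
9. P3: store L1 := 72  bus=[BusRdX,Flush]  L1: P0=I P1=I P2=I P3=M  mem[L1]=29
10. P3: store L0 := 73  bus=[-]  L0: P0=I P1=I P2=I P3=M  mem[L0]=5
11. P2: load  L1  bus=[BusRd]  L1: P0=I P1=I P2=S P3=O  mem[L1]=29
12. P0: store L0 := 35  bus=[BusRdX,Flush]  L0: P0=M P1=I P2=I P3=I  mem[L0]=73
13. P2: load  L0  bus=[BusRd]  L0: P0=O P1=I P2=S P3=I  mem[L0]=73
14. P3: store L1 := 88  bus=[BusUpgr]  L1: P0=I P1=I P2=I P3=M  mem[L1]=29
15. P1: store L0 := 82  bus=[BusRdX,Flush]  L0: P0=I P1=M P2=I P3=I  mem[L0]=35
16. P2: store L0 := 88  bus=[BusRdX,Flush]  L0: P0=I P1=I P2=M P3=I  mem[L0]=82
17. P0: load  L0  bus=[BusRd]  L0: P0=S P1=I P2=O P3=I  mem[L0]=82
18. P0: store L0 := 40  bus=[BusUpgr,Flush]  L0: P0=M P1=I P2=I P3=I  mem[L0]=88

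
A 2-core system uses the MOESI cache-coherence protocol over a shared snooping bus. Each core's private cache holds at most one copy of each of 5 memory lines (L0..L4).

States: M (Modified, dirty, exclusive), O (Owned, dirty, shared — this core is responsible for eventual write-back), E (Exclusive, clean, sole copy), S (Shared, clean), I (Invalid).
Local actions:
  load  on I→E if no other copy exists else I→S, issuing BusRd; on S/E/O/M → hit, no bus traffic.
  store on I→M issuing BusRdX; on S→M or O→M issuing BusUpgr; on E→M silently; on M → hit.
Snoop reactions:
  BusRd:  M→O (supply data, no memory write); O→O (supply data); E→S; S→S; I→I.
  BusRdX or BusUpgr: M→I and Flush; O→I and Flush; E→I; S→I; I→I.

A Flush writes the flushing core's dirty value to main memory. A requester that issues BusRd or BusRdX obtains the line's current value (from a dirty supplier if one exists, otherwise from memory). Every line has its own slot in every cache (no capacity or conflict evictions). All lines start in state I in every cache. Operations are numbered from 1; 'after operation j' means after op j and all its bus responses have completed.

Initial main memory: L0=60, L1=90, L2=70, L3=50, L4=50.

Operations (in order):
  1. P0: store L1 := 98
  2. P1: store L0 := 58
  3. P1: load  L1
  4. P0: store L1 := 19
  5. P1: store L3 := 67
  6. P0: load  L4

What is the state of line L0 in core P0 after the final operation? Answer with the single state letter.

[1] P0: store L1 := 98 | P0:M(98), P1:I | bus: BusRdX
[2] P1: store L0 := 58 | P0:I, P1:M(58) | bus: BusRdX
[3] P1: load  L1 | P0:O(98), P1:S(98) | bus: BusRd
[4] P0: store L1 := 19 | P0:M(19), P1:I | bus: BusUpgr
[5] P1: store L3 := 67 | P0:I, P1:M(67) | bus: BusRdX
[6] P0: load  L4 | P0:E(50), P1:I | bus: BusRd

state = I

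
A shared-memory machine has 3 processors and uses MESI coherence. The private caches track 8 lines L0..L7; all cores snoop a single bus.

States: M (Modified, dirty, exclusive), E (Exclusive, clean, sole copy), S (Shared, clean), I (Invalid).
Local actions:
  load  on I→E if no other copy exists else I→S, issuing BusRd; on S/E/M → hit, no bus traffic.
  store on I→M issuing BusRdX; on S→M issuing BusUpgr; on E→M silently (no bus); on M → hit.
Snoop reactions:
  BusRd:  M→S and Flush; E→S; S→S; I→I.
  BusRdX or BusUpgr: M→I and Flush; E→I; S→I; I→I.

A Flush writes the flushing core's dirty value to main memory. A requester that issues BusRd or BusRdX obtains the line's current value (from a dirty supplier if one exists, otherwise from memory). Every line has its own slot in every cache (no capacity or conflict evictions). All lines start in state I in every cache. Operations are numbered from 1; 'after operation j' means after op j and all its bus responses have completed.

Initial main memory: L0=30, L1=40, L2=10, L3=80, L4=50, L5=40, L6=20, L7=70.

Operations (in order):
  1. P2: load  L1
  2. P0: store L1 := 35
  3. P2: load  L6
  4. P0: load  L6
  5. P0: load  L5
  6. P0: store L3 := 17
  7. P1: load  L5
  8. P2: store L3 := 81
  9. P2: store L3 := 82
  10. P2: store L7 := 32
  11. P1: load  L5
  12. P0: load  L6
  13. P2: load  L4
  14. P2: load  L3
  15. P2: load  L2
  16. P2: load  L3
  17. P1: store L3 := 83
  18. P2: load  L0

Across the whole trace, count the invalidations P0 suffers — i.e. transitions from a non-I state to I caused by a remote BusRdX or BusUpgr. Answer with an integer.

invalidations = 1

  op1 P2: load  L1 → I/I/E on L1; bus BusRd; mem=40
  op2 P0: store L1 := 35 → M/I/I on L1; bus BusRdX; mem=40
  op3 P2: load  L6 → I/I/E on L6; bus BusRd; mem=20
  op4 P0: load  L6 → S/I/S on L6; bus BusRd; mem=20
  op5 P0: load  L5 → E/I/I on L5; bus BusRd; mem=40
  op6 P0: store L3 := 17 → M/I/I on L3; bus BusRdX; mem=80
  op7 P1: load  L5 → S/S/I on L5; bus BusRd; mem=40
  op8 P2: store L3 := 81 → I/I/M on L3; bus BusRdX Flush; mem=17
  op9 P2: store L3 := 82 → I/I/M on L3; bus (none); mem=17
  op10 P2: store L7 := 32 → I/I/M on L7; bus BusRdX; mem=70
  op11 P1: load  L5 → S/S/I on L5; bus (none); mem=40
  op12 P0: load  L6 → S/I/S on L6; bus (none); mem=20
  op13 P2: load  L4 → I/I/E on L4; bus BusRd; mem=50
  op14 P2: load  L3 → I/I/M on L3; bus (none); mem=17
  op15 P2: load  L2 → I/I/E on L2; bus BusRd; mem=10
  op16 P2: load  L3 → I/I/M on L3; bus (none); mem=17
  op17 P1: store L3 := 83 → I/M/I on L3; bus BusRdX Flush; mem=82
  op18 P2: load  L0 → I/I/E on L0; bus BusRd; mem=30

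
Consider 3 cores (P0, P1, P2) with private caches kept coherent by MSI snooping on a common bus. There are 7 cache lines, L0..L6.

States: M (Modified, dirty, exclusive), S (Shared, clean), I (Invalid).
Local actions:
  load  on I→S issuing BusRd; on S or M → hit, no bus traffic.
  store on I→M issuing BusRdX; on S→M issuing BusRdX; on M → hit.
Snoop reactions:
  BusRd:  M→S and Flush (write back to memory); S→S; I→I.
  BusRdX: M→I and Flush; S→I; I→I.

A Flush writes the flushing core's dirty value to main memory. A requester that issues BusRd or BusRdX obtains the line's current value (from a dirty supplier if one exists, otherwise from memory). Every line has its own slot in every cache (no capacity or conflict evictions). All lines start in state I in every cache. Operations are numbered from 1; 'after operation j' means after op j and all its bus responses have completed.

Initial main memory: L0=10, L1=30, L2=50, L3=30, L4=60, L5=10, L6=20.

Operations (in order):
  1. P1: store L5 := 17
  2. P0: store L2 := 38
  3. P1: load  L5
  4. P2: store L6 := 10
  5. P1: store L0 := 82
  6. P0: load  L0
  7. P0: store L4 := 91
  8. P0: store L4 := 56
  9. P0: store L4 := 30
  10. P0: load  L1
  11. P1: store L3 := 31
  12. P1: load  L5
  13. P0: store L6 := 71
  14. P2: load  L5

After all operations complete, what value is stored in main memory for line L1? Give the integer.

[1] P1: store L5 := 17 | P0:I, P1:M(17), P2:I | bus: BusRdX
[2] P0: store L2 := 38 | P0:M(38), P1:I, P2:I | bus: BusRdX
[3] P1: load  L5 | P0:I, P1:M(17), P2:I | bus: none
[4] P2: store L6 := 10 | P0:I, P1:I, P2:M(10) | bus: BusRdX
[5] P1: store L0 := 82 | P0:I, P1:M(82), P2:I | bus: BusRdX
[6] P0: load  L0 | P0:S(82), P1:S(82), P2:I | bus: BusRd,Flush
[7] P0: store L4 := 91 | P0:M(91), P1:I, P2:I | bus: BusRdX
[8] P0: store L4 := 56 | P0:M(56), P1:I, P2:I | bus: none
[9] P0: store L4 := 30 | P0:M(30), P1:I, P2:I | bus: none
[10] P0: load  L1 | P0:S(30), P1:I, P2:I | bus: BusRd
[11] P1: store L3 := 31 | P0:I, P1:M(31), P2:I | bus: BusRdX
[12] P1: load  L5 | P0:I, P1:M(17), P2:I | bus: none
[13] P0: store L6 := 71 | P0:M(71), P1:I, P2:I | bus: BusRdX,Flush
[14] P2: load  L5 | P0:I, P1:S(17), P2:S(17) | bus: BusRd,Flush

memory[L1] = 30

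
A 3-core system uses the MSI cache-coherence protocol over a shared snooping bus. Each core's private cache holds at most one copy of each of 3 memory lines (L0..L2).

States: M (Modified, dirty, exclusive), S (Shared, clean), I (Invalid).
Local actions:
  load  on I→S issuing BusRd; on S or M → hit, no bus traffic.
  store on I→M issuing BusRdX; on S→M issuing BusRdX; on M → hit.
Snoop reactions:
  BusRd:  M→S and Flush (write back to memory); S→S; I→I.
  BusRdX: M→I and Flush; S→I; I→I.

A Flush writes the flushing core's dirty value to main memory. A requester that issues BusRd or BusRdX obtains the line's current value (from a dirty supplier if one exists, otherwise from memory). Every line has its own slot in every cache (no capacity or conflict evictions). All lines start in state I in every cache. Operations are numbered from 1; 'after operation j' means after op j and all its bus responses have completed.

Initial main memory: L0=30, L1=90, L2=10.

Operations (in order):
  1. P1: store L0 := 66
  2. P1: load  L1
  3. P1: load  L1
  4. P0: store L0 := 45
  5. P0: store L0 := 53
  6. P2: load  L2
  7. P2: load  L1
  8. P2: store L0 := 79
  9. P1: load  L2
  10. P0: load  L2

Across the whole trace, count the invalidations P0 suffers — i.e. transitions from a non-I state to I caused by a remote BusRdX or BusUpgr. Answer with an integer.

invalidations = 1

  op1 P1: store L0 := 66 → I/M/I on L0; bus BusRdX; mem=30
  op2 P1: load  L1 → I/S/I on L1; bus BusRd; mem=90
  op3 P1: load  L1 → I/S/I on L1; bus (none); mem=90
  op4 P0: store L0 := 45 → M/I/I on L0; bus BusRdX Flush; mem=66
  op5 P0: store L0 := 53 → M/I/I on L0; bus (none); mem=66
  op6 P2: load  L2 → I/I/S on L2; bus BusRd; mem=10
  op7 P2: load  L1 → I/S/S on L1; bus BusRd; mem=90
  op8 P2: store L0 := 79 → I/I/M on L0; bus BusRdX Flush; mem=53
  op9 P1: load  L2 → I/S/S on L2; bus BusRd; mem=10
  op10 P0: load  L2 → S/S/S on L2; bus BusRd; mem=10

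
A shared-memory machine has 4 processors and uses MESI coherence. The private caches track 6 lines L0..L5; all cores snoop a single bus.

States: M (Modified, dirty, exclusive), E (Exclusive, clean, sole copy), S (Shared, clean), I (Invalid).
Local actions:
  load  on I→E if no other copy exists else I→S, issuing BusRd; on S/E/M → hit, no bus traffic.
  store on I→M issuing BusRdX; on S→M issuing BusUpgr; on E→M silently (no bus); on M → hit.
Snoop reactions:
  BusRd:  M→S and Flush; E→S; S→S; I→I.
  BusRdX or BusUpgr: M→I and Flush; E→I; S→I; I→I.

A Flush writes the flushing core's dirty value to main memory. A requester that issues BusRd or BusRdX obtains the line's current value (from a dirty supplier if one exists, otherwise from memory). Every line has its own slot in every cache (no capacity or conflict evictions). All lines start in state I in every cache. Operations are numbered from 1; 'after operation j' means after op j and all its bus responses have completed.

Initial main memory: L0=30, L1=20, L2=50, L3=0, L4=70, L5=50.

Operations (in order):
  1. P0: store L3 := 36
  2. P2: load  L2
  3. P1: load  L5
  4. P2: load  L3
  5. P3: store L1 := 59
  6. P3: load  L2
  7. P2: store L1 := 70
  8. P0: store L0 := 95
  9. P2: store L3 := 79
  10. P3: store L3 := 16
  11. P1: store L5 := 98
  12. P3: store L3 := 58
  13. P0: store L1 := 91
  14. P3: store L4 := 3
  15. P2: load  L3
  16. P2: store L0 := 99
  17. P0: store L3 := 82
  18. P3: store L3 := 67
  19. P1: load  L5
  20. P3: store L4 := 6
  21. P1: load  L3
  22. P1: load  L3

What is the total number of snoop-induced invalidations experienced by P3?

[1] P0: store L3 := 36 | P0:M(36), P1:I, P2:I, P3:I | bus: BusRdX
[2] P2: load  L2 | P0:I, P1:I, P2:E(50), P3:I | bus: BusRd
[3] P1: load  L5 | P0:I, P1:E(50), P2:I, P3:I | bus: BusRd
[4] P2: load  L3 | P0:S(36), P1:I, P2:S(36), P3:I | bus: BusRd,Flush
[5] P3: store L1 := 59 | P0:I, P1:I, P2:I, P3:M(59) | bus: BusRdX
[6] P3: load  L2 | P0:I, P1:I, P2:S(50), P3:S(50) | bus: BusRd
[7] P2: store L1 := 70 | P0:I, P1:I, P2:M(70), P3:I | bus: BusRdX,Flush
[8] P0: store L0 := 95 | P0:M(95), P1:I, P2:I, P3:I | bus: BusRdX
[9] P2: store L3 := 79 | P0:I, P1:I, P2:M(79), P3:I | bus: BusUpgr
[10] P3: store L3 := 16 | P0:I, P1:I, P2:I, P3:M(16) | bus: BusRdX,Flush
[11] P1: store L5 := 98 | P0:I, P1:M(98), P2:I, P3:I | bus: none
[12] P3: store L3 := 58 | P0:I, P1:I, P2:I, P3:M(58) | bus: none
[13] P0: store L1 := 91 | P0:M(91), P1:I, P2:I, P3:I | bus: BusRdX,Flush
[14] P3: store L4 := 3 | P0:I, P1:I, P2:I, P3:M(3) | bus: BusRdX
[15] P2: load  L3 | P0:I, P1:I, P2:S(58), P3:S(58) | bus: BusRd,Flush
[16] P2: store L0 := 99 | P0:I, P1:I, P2:M(99), P3:I | bus: BusRdX,Flush
[17] P0: store L3 := 82 | P0:M(82), P1:I, P2:I, P3:I | bus: BusRdX
[18] P3: store L3 := 67 | P0:I, P1:I, P2:I, P3:M(67) | bus: BusRdX,Flush
[19] P1: load  L5 | P0:I, P1:M(98), P2:I, P3:I | bus: none
[20] P3: store L4 := 6 | P0:I, P1:I, P2:I, P3:M(6) | bus: none
[21] P1: load  L3 | P0:I, P1:S(67), P2:I, P3:S(67) | bus: BusRd,Flush
[22] P1: load  L3 | P0:I, P1:S(67), P2:I, P3:S(67) | bus: none

invalidations = 2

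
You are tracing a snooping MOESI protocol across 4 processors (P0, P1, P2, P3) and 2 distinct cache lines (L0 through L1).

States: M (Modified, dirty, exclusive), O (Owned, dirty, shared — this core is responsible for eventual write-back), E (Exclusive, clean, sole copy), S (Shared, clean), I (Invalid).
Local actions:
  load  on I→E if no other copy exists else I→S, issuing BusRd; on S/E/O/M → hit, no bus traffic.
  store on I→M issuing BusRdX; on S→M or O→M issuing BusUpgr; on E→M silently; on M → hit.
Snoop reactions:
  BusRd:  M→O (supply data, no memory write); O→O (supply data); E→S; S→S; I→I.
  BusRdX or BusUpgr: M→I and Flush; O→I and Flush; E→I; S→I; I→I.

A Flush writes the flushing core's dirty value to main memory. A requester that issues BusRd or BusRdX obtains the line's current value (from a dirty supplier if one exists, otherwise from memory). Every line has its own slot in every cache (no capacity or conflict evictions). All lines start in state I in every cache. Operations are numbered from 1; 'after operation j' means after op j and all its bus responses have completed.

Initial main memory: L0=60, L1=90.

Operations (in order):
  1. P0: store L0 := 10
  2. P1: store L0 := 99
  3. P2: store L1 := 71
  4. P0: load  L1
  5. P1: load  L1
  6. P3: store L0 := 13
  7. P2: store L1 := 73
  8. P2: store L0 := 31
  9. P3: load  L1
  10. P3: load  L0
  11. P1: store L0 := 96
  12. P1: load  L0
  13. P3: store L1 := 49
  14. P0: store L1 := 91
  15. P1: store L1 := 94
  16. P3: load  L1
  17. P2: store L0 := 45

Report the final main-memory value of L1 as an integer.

1. P0: store L0 := 10  bus=[BusRdX]  L0: P0=M P1=I P2=I P3=I  mem[L0]=60
2. P1: store L0 := 99  bus=[BusRdX,Flush]  L0: P0=I P1=M P2=I P3=I  mem[L0]=10
3. P2: store L1 := 71  bus=[BusRdX]  L1: P0=I P1=I P2=M P3=I  mem[L1]=90
4. P0: load  L1  bus=[BusRd]  L1: P0=S P1=I P2=O P3=I  mem[L1]=90
5. P1: load  L1  bus=[BusRd]  L1: P0=S P1=S P2=O P3=I  mem[L1]=90
6. P3: store L0 := 13  bus=[BusRdX,Flush]  L0: P0=I P1=I P2=I P3=M  mem[L0]=99
7. P2: store L1 := 73  bus=[BusUpgr]  L1: P0=I P1=I P2=M P3=I  mem[L1]=90
8. P2: store L0 := 31  bus=[BusRdX,Flush]  L0: P0=I P1=I P2=M P3=I  mem[L0]=13
9. P3: load  L1  bus=[BusRd]  L1: P0=I P1=I P2=O P3=S  mem[L1]=90
10. P3: load  L0  bus=[BusRd]  L0: P0=I P1=I P2=O P3=S  mem[L0]=13
11. P1: store L0 := 96  bus=[BusRdX,Flush]  L0: P0=I P1=M P2=I P3=I  mem[L0]=31
12. P1: load  L0  bus=[-]  L0: P0=I P1=M P2=I P3=I  mem[L0]=31
13. P3: store L1 := 49  bus=[BusUpgr,Flush]  L1: P0=I P1=I P2=I P3=M  mem[L1]=73
14. P0: store L1 := 91  bus=[BusRdX,Flush]  L1: P0=M P1=I P2=I P3=I  mem[L1]=49
15. P1: store L1 := 94  bus=[BusRdX,Flush]  L1: P0=I P1=M P2=I P3=I  mem[L1]=91
16. P3: load  L1  bus=[BusRd]  L1: P0=I P1=O P2=I P3=S  mem[L1]=91
17. P2: store L0 := 45  bus=[BusRdX,Flush]  L0: P0=I P1=I P2=M P3=I  mem[L0]=96

memory[L1] = 91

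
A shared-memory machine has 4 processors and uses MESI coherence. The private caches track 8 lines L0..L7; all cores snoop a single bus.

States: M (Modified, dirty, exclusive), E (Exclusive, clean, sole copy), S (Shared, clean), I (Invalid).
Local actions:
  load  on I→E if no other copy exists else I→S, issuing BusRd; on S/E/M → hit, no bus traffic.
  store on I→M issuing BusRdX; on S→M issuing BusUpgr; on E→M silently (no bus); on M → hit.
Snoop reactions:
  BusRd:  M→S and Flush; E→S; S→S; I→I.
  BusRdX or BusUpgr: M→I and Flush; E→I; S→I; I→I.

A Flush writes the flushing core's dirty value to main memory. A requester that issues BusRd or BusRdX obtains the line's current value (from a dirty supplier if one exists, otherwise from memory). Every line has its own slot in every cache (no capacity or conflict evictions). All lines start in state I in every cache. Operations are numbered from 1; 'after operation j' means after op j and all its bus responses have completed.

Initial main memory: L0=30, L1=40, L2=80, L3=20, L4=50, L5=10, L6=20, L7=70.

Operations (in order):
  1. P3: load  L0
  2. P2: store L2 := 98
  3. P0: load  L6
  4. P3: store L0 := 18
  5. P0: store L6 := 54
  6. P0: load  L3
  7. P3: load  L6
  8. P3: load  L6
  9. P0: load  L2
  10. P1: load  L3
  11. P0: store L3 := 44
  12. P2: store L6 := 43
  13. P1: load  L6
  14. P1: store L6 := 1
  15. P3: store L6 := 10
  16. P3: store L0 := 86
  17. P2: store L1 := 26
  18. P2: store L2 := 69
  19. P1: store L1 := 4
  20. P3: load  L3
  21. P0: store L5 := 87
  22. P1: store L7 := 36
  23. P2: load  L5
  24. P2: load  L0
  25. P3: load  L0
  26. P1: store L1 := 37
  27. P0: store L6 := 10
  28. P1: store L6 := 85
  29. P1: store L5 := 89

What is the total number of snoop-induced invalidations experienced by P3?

  op1 P3: load  L0 → I/I/I/E on L0; bus BusRd; mem=30
  op2 P2: store L2 := 98 → I/I/M/I on L2; bus BusRdX; mem=80
  op3 P0: load  L6 → E/I/I/I on L6; bus BusRd; mem=20
  op4 P3: store L0 := 18 → I/I/I/M on L0; bus (none); mem=30
  op5 P0: store L6 := 54 → M/I/I/I on L6; bus (none); mem=20
  op6 P0: load  L3 → E/I/I/I on L3; bus BusRd; mem=20
  op7 P3: load  L6 → S/I/I/S on L6; bus BusRd Flush; mem=54
  op8 P3: load  L6 → S/I/I/S on L6; bus (none); mem=54
  op9 P0: load  L2 → S/I/S/I on L2; bus BusRd Flush; mem=98
  op10 P1: load  L3 → S/S/I/I on L3; bus BusRd; mem=20
  op11 P0: store L3 := 44 → M/I/I/I on L3; bus BusUpgr; mem=20
  op12 P2: store L6 := 43 → I/I/M/I on L6; bus BusRdX; mem=54
  op13 P1: load  L6 → I/S/S/I on L6; bus BusRd Flush; mem=43
  op14 P1: store L6 := 1 → I/M/I/I on L6; bus BusUpgr; mem=43
  op15 P3: store L6 := 10 → I/I/I/M on L6; bus BusRdX Flush; mem=1
  op16 P3: store L0 := 86 → I/I/I/M on L0; bus (none); mem=30
  op17 P2: store L1 := 26 → I/I/M/I on L1; bus BusRdX; mem=40
  op18 P2: store L2 := 69 → I/I/M/I on L2; bus BusUpgr; mem=98
  op19 P1: store L1 := 4 → I/M/I/I on L1; bus BusRdX Flush; mem=26
  op20 P3: load  L3 → S/I/I/S on L3; bus BusRd Flush; mem=44
  op21 P0: store L5 := 87 → M/I/I/I on L5; bus BusRdX; mem=10
  op22 P1: store L7 := 36 → I/M/I/I on L7; bus BusRdX; mem=70
  op23 P2: load  L5 → S/I/S/I on L5; bus BusRd Flush; mem=87
  op24 P2: load  L0 → I/I/S/S on L0; bus BusRd Flush; mem=86
  op25 P3: load  L0 → I/I/S/S on L0; bus (none); mem=86
  op26 P1: store L1 := 37 → I/M/I/I on L1; bus (none); mem=26
  op27 P0: store L6 := 10 → M/I/I/I on L6; bus BusRdX Flush; mem=10
  op28 P1: store L6 := 85 → I/M/I/I on L6; bus BusRdX Flush; mem=10
  op29 P1: store L5 := 89 → I/M/I/I on L5; bus BusRdX; mem=87

invalidations = 2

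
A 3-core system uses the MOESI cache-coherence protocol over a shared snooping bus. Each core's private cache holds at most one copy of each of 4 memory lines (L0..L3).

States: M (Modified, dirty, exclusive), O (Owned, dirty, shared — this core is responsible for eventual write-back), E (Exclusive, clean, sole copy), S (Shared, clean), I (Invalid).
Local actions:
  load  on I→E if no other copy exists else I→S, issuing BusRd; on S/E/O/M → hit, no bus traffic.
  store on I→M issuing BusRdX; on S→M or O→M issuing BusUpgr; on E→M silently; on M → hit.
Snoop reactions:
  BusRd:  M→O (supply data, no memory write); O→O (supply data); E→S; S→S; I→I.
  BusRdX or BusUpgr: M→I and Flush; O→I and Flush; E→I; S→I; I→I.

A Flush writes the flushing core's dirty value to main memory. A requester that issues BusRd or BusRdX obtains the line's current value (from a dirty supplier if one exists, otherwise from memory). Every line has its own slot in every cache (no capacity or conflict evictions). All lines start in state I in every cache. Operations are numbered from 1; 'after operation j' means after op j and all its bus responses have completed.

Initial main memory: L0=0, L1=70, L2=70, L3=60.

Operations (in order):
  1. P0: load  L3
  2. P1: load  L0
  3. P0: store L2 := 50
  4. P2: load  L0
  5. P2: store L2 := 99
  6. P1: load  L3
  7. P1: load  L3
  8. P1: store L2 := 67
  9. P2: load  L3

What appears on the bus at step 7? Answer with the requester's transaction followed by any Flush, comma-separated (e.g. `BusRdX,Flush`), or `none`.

step 1: P0: load  L3  ⟶  EII  (L3)  txn=BusRd  M[L3]=60
step 2: P1: load  L0  ⟶  IEI  (L0)  txn=BusRd  M[L0]=0
step 3: P0: store L2 := 50  ⟶  MII  (L2)  txn=BusRdX  M[L2]=70
step 4: P2: load  L0  ⟶  ISS  (L0)  txn=BusRd  M[L0]=0
step 5: P2: store L2 := 99  ⟶  IIM  (L2)  txn=BusRdX+Flush  M[L2]=50
step 6: P1: load  L3  ⟶  SSI  (L3)  txn=BusRd  M[L3]=60
step 7: P1: load  L3  ⟶  SSI  (L3)  txn=∅  M[L3]=60
step 8: P1: store L2 := 67  ⟶  IMI  (L2)  txn=BusRdX+Flush  M[L2]=99
step 9: P2: load  L3  ⟶  SSS  (L3)  txn=BusRd  M[L3]=60

bus = none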